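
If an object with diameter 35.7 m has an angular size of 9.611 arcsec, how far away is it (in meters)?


D = size / theta_rad, theta_rad = 9.611 * pi/(180*3600) = 4.660e-05, D = 766169.3459

766169.3459 m


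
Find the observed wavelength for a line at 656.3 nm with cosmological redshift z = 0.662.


lam_obs = lam_emit * (1 + z) = 656.3 * (1 + 0.662) = 1090.7706

1090.7706 nm


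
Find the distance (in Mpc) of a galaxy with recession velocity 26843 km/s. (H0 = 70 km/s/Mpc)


d = v / H0 = 26843 / 70 = 383.4714

383.4714 Mpc


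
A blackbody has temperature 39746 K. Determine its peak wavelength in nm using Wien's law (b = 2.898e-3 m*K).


lam_max = b / T = 2.898e-3 / 39746 = 7.291e-08 m = 72.913 nm

72.913 nm


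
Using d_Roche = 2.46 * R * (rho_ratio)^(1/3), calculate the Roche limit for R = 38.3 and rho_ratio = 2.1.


d_Roche = 2.46 * 38.3 * 2.1^(1/3) = 120.6536

120.6536


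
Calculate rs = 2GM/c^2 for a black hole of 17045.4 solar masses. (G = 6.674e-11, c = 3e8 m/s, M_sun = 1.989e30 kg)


M = 17045.4 * 1.989e30 kg = 3.39033006e+34 kg. rs = 2GM/c^2 = 2 * 6.674e-11 * 3.39033006e+34 / (3e8)^2 = 5.028e+07

5.028e+07 m


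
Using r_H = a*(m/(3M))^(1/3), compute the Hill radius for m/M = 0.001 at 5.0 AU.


r_H = a * (m/3M)^(1/3) = 5.0 * (0.001/3)^(1/3) = 0.3467

0.3467 AU


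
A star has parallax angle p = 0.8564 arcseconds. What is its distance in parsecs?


d = 1/p = 1/0.8564 = 1.1677

1.1677 pc


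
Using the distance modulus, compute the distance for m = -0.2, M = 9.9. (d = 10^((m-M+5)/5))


d = 10^((m - M + 5)/5) = 10^((-0.2 - 9.9 + 5)/5) = 0.0955

0.0955 pc


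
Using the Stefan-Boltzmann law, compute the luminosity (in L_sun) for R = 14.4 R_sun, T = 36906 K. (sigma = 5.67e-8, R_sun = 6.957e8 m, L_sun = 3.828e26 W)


R = 14.4 * 6.957e8 m = 1.001808e+10 m. L = 4*pi*R^2*sigma*T^4 = 4*pi*(1.001808e+10)^2 * 5.67e-8 * 36906^4 = 1.326630029e+32 W. L/L_sun = 1.326630029e+32 / 3.828e26 = 346559.5686

346559.5686 L_sun


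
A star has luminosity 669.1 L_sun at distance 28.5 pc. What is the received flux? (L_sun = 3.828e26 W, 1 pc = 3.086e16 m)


F = L / (4*pi*d^2) = 2.561e+29 / (4*pi*(8.795e+17)^2) = 2.635e-08

2.635e-08 W/m^2


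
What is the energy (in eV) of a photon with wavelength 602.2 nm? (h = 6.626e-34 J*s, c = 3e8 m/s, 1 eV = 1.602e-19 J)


E = hc/lambda = 6.626e-34 * 3e8 / 6.022e-07 = 3.301e-19 J = 2.0605 eV

2.0605 eV


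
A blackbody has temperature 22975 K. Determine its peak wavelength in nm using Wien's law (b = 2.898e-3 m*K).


lam_max = b / T = 2.898e-3 / 22975 = 1.261e-07 m = 126.1371 nm

126.1371 nm


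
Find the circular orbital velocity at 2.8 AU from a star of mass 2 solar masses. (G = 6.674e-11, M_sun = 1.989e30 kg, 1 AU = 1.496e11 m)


v = sqrt(GM/r) = sqrt(6.674e-11 * 3.978e+30 / 4.189e+11) = 25175.6492

25175.6492 m/s


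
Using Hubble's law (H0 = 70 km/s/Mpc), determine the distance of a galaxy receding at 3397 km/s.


d = v / H0 = 3397 / 70 = 48.5286

48.5286 Mpc


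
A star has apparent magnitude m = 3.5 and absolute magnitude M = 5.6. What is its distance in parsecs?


d = 10^((m - M + 5)/5) = 10^((3.5 - 5.6 + 5)/5) = 3.8019

3.8019 pc


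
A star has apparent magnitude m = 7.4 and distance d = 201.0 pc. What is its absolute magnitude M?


M = m - 5*log10(d) + 5 = 7.4 - 5*log10(201.0) + 5 = 0.884

0.884


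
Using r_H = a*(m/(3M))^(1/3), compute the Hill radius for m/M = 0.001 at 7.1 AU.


r_H = a * (m/3M)^(1/3) = 7.1 * (0.001/3)^(1/3) = 0.4923

0.4923 AU


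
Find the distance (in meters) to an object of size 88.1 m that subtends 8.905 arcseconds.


D = size / theta_rad, theta_rad = 8.905 * pi/(180*3600) = 4.317e-05, D = 2.041e+06

2.041e+06 m


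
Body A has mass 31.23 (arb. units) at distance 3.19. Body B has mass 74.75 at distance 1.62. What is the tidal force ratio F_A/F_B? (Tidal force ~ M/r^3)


Ratio = (M1/r1^3) / (M2/r2^3) = (31.23/3.19^3) / (74.75/1.62^3) = 0.0547

0.0547


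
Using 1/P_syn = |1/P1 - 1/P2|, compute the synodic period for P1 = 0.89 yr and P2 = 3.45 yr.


1/P_syn = |1/P1 - 1/P2| = |1/0.89 - 1/3.45| => P_syn = 1.1994

1.1994 years


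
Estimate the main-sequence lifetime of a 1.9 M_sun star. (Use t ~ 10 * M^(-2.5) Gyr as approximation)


t = 10 * M^(-2.5) = 10 * 1.9^(-2.5) = 2.0096

2.0096 Gyr


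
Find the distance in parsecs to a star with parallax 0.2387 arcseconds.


d = 1/p = 1/0.2387 = 4.1894

4.1894 pc


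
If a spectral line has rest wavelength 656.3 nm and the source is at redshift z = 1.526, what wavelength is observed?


lam_obs = lam_emit * (1 + z) = 656.3 * (1 + 1.526) = 1657.8138

1657.8138 nm


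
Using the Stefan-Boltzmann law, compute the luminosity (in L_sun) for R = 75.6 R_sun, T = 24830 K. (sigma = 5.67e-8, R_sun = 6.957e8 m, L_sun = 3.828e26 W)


R = 75.6 * 6.957e8 m = 5.259492e+10 m. L = 4*pi*R^2*sigma*T^4 = 4*pi*(5.259492e+10)^2 * 5.67e-8 * 24830^4 = 7.491821112e+32 W. L/L_sun = 7.491821112e+32 / 3.828e26 = 1.957e+06

1.957e+06 L_sun


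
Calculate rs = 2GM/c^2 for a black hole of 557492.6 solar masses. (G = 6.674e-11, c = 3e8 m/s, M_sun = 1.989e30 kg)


M = 557492.6 * 1.989e30 kg = 1.108852781e+36 kg. rs = 2GM/c^2 = 2 * 6.674e-11 * 1.108852781e+36 / (3e8)^2 = 1.645e+09

1.645e+09 m


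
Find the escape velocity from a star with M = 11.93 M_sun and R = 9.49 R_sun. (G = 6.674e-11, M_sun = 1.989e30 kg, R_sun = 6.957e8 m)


M = 11.93 * 1.989e30 kg = 2.372877e+31 kg; R = 9.49 * 6.957e8 m = 6.602193e+09 m. v_esc = sqrt(2GM/R) = sqrt(2 * 6.674e-11 * 2.372877e+31 / 6.602193e+09) = 692630.4883

692630.4883 m/s


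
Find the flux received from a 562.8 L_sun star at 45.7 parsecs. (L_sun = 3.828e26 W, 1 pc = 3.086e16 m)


F = L / (4*pi*d^2) = 2.154e+29 / (4*pi*(1.410e+18)^2) = 8.620e-09

8.620e-09 W/m^2


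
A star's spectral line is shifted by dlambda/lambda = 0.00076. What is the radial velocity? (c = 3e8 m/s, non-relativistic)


v = (dlambda/lambda) * c = 0.00076 * 3e8 = 228000.0

228000.0 m/s


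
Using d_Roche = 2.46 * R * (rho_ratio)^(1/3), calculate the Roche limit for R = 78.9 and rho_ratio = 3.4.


d_Roche = 2.46 * 78.9 * 3.4^(1/3) = 291.8581

291.8581


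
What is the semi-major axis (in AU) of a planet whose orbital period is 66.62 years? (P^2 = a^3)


a = P^(2/3) = 66.62^(2/3) = 16.4337

16.4337 AU


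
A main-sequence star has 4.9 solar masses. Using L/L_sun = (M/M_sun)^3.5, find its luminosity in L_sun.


L/L_sun = (M/M_sun)^3.5 = 4.9^3.5 = 260.4272

260.4272 L_sun


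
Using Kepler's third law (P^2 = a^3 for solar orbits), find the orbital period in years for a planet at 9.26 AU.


P = a^(3/2) = 9.26^1.5 = 28.1784

28.1784 years


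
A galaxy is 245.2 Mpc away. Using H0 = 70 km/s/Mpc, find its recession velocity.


v = H0 * d = 70 * 245.2 = 17164.0

17164.0 km/s


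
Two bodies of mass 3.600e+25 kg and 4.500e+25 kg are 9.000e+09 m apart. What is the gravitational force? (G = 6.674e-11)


F = G*m1*m2/r^2 = 6.674e-11 * 3.600e+25 * 4.500e+25 / (9.000e+09)^2 = 6.674e-11 * 1.620e+51 / 8.100e+19 = 1.335e+21

1.335e+21 N


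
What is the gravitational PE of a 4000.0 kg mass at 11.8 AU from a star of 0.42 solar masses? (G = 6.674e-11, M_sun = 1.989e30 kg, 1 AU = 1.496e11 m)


M = 0.42 * 1.989e30 kg = 8.3538e+29 kg; r = 11.8 AU * 1.496e11 m/AU = 1.76528e+12 m. U = -GM*m/r = -(6.674e-11 * 8.3538e+29 * 4000.0) / 1.76528e+12 = -1.263e+11

-1.263e+11 J


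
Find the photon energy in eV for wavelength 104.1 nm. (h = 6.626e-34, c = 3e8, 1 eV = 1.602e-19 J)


E = hc/lambda = 6.626e-34 * 3e8 / 1.041e-07 = 1.910e-18 J = 11.9195 eV

11.9195 eV


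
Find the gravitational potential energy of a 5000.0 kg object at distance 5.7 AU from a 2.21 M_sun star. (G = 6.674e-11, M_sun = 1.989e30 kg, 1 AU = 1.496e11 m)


M = 2.21 * 1.989e30 kg = 4.39569e+30 kg; r = 5.7 AU * 1.496e11 m/AU = 8.5272e+11 m. U = -GM*m/r = -(6.674e-11 * 4.39569e+30 * 5000.0) / 8.5272e+11 = -1.720e+12

-1.720e+12 J


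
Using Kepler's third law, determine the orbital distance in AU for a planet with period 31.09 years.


a = P^(2/3) = 31.09^(2/3) = 9.8874

9.8874 AU


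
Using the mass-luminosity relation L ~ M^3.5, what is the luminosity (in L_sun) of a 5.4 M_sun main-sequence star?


L/L_sun = (M/M_sun)^3.5 = 5.4^3.5 = 365.9133

365.9133 L_sun


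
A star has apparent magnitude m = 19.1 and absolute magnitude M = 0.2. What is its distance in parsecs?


d = 10^((m - M + 5)/5) = 10^((19.1 - 0.2 + 5)/5) = 60255.9586

60255.9586 pc


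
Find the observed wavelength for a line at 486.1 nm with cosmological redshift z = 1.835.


lam_obs = lam_emit * (1 + z) = 486.1 * (1 + 1.835) = 1378.0935

1378.0935 nm


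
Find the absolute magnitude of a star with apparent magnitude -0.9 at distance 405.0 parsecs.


M = m - 5*log10(d) + 5 = -0.9 - 5*log10(405.0) + 5 = -8.9373

-8.9373


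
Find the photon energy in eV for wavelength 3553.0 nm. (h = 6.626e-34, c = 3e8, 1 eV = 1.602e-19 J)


E = hc/lambda = 6.626e-34 * 3e8 / 3.553e-06 = 5.595e-20 J = 0.3492 eV

0.3492 eV


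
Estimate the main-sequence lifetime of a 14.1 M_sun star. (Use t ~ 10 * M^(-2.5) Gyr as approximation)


t = 10 * M^(-2.5) = 10 * 14.1^(-2.5) = 0.0134

0.0134 Gyr


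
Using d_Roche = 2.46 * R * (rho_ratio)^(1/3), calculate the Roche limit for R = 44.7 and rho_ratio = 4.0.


d_Roche = 2.46 * 44.7 * 4.0^(1/3) = 174.5538

174.5538


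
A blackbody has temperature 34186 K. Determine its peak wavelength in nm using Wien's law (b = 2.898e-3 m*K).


lam_max = b / T = 2.898e-3 / 34186 = 8.477e-08 m = 84.7715 nm

84.7715 nm


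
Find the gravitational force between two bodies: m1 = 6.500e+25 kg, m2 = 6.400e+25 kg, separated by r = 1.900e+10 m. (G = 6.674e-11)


F = G*m1*m2/r^2 = 6.674e-11 * 6.500e+25 * 6.400e+25 / (1.900e+10)^2 = 6.674e-11 * 4.160e+51 / 3.610e+20 = 7.691e+20

7.691e+20 N


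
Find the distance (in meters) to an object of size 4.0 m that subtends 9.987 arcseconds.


D = size / theta_rad, theta_rad = 9.987 * pi/(180*3600) = 4.842e-05, D = 82613.3198

82613.3198 m


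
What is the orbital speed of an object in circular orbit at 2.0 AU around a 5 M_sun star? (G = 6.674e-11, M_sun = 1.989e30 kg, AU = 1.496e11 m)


v = sqrt(GM/r) = sqrt(6.674e-11 * 9.945e+30 / 2.992e+11) = 47099.3269

47099.3269 m/s


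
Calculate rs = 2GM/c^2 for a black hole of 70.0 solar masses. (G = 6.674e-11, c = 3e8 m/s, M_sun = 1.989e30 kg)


M = 70.0 * 1.989e30 kg = 1.3923e+32 kg. rs = 2GM/c^2 = 2 * 6.674e-11 * 1.3923e+32 / (3e8)^2 = 206493.56

206493.56 m


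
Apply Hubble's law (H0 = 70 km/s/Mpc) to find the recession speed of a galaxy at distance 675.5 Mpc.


v = H0 * d = 70 * 675.5 = 47285.0

47285.0 km/s


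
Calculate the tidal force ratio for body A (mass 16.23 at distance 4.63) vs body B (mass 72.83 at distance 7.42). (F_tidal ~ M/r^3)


Ratio = (M1/r1^3) / (M2/r2^3) = (16.23/4.63^3) / (72.83/7.42^3) = 0.9172

0.9172


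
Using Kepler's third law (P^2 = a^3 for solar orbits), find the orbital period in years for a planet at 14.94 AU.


P = a^(3/2) = 14.94^1.5 = 57.7465

57.7465 years


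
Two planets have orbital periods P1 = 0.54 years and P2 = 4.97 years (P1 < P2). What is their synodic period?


1/P_syn = |1/P1 - 1/P2| = |1/0.54 - 1/4.97| => P_syn = 0.6058

0.6058 years


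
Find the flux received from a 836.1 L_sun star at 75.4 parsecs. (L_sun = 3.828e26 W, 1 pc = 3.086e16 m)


F = L / (4*pi*d^2) = 3.201e+29 / (4*pi*(2.327e+18)^2) = 4.704e-09

4.704e-09 W/m^2


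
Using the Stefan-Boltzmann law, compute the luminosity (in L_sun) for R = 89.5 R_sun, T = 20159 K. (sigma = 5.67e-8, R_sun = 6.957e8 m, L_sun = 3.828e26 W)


R = 89.5 * 6.957e8 m = 6.226515e+10 m. L = 4*pi*R^2*sigma*T^4 = 4*pi*(6.226515e+10)^2 * 5.67e-8 * 20159^4 = 4.562038433e+32 W. L/L_sun = 4.562038433e+32 / 3.828e26 = 1.192e+06

1.192e+06 L_sun


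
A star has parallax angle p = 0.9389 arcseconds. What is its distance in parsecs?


d = 1/p = 1/0.9389 = 1.0651

1.0651 pc


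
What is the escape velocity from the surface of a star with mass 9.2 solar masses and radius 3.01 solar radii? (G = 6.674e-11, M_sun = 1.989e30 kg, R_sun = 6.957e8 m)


M = 9.2 * 1.989e30 kg = 1.82988e+31 kg; R = 3.01 * 6.957e8 m = 2.094057e+09 m. v_esc = sqrt(2GM/R) = sqrt(2 * 6.674e-11 * 1.82988e+31 / 2.094057e+09) = 1.080e+06

1.080e+06 m/s


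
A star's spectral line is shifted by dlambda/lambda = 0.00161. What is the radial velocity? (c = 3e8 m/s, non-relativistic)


v = (dlambda/lambda) * c = 0.00161 * 3e8 = 483000.0

483000.0 m/s


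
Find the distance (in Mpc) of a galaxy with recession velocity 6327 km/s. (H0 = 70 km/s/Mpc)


d = v / H0 = 6327 / 70 = 90.3857

90.3857 Mpc


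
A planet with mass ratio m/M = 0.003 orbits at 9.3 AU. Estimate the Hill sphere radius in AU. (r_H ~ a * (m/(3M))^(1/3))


r_H = a * (m/3M)^(1/3) = 9.3 * (0.003/3)^(1/3) = 0.93

0.93 AU


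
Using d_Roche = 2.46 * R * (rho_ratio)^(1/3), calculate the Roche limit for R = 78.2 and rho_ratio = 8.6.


d_Roche = 2.46 * 78.2 * 8.6^(1/3) = 394.1317

394.1317


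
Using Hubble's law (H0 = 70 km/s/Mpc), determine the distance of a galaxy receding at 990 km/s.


d = v / H0 = 990 / 70 = 14.1429

14.1429 Mpc


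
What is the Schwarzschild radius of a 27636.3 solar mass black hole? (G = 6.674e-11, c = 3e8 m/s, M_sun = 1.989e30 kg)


M = 27636.3 * 1.989e30 kg = 5.49686007e+34 kg. rs = 2GM/c^2 = 2 * 6.674e-11 * 5.49686007e+34 / (3e8)^2 = 8.152e+07

8.152e+07 m


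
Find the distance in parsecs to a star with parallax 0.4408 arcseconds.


d = 1/p = 1/0.4408 = 2.2686

2.2686 pc


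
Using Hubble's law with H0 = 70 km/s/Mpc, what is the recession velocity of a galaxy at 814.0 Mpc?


v = H0 * d = 70 * 814.0 = 56980.0

56980.0 km/s


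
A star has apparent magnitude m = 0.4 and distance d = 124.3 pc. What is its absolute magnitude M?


M = m - 5*log10(d) + 5 = 0.4 - 5*log10(124.3) + 5 = -5.0724

-5.0724


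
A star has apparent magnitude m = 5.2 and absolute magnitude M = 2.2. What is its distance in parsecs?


d = 10^((m - M + 5)/5) = 10^((5.2 - 2.2 + 5)/5) = 39.8107

39.8107 pc


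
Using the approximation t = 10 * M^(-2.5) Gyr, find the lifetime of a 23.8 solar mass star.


t = 10 * M^(-2.5) = 10 * 23.8^(-2.5) = 0.0036

0.0036 Gyr


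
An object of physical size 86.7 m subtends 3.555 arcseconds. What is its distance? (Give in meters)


D = size / theta_rad, theta_rad = 3.555 * pi/(180*3600) = 1.724e-05, D = 5.030e+06

5.030e+06 m


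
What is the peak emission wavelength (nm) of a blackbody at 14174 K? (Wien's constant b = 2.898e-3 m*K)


lam_max = b / T = 2.898e-3 / 14174 = 2.045e-07 m = 204.4589 nm

204.4589 nm


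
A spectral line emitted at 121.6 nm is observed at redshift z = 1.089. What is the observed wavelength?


lam_obs = lam_emit * (1 + z) = 121.6 * (1 + 1.089) = 254.0224

254.0224 nm


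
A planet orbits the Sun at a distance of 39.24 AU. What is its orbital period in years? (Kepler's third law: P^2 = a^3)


P = a^(3/2) = 39.24^1.5 = 245.8066

245.8066 years


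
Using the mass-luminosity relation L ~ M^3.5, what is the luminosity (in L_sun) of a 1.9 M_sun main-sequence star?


L/L_sun = (M/M_sun)^3.5 = 1.9^3.5 = 9.4545

9.4545 L_sun


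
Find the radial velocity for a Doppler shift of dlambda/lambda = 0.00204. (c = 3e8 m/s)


v = (dlambda/lambda) * c = 0.00204 * 3e8 = 612000.0

612000.0 m/s


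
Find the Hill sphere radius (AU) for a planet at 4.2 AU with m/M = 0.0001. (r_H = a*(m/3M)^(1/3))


r_H = a * (m/3M)^(1/3) = 4.2 * (0.0001/3)^(1/3) = 0.1352

0.1352 AU


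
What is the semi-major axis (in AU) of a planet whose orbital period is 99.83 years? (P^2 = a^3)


a = P^(2/3) = 99.83^(2/3) = 21.5199

21.5199 AU


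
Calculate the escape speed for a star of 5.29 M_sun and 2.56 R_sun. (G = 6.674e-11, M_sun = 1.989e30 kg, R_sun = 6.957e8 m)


M = 5.29 * 1.989e30 kg = 1.052181e+31 kg; R = 2.56 * 6.957e8 m = 1.780992e+09 m. v_esc = sqrt(2GM/R) = sqrt(2 * 6.674e-11 * 1.052181e+31 / 1.780992e+09) = 888019.1722

888019.1722 m/s


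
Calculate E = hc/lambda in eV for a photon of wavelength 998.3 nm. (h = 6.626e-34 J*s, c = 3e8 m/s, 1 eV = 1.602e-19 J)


E = hc/lambda = 6.626e-34 * 3e8 / 9.983e-07 = 1.991e-19 J = 1.2429 eV

1.2429 eV


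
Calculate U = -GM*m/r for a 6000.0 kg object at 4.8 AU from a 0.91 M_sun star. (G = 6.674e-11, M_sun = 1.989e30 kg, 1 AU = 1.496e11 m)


M = 0.91 * 1.989e30 kg = 1.80999e+30 kg; r = 4.8 AU * 1.496e11 m/AU = 7.1808e+11 m. U = -GM*m/r = -(6.674e-11 * 1.80999e+30 * 6000.0) / 7.1808e+11 = -1.009e+12

-1.009e+12 J


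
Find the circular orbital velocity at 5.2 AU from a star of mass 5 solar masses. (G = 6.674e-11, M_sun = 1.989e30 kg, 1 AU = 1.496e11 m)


v = sqrt(GM/r) = sqrt(6.674e-11 * 9.945e+30 / 7.779e+11) = 29209.7625

29209.7625 m/s


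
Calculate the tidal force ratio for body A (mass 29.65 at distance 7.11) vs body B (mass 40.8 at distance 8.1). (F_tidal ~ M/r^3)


Ratio = (M1/r1^3) / (M2/r2^3) = (29.65/7.11^3) / (40.8/8.1^3) = 1.0745

1.0745


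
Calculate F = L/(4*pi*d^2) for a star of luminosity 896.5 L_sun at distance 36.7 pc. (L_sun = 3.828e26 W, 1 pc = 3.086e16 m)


F = L / (4*pi*d^2) = 3.432e+29 / (4*pi*(1.133e+18)^2) = 2.129e-08

2.129e-08 W/m^2


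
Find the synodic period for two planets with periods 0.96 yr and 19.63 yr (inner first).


1/P_syn = |1/P1 - 1/P2| = |1/0.96 - 1/19.63| => P_syn = 1.0094

1.0094 years


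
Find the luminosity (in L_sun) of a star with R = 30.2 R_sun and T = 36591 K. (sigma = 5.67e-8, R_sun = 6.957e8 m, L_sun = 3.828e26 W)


R = 30.2 * 6.957e8 m = 2.101014e+10 m. L = 4*pi*R^2*sigma*T^4 = 4*pi*(2.101014e+10)^2 * 5.67e-8 * 36591^4 = 5.638296752e+32 W. L/L_sun = 5.638296752e+32 / 3.828e26 = 1.473e+06

1.473e+06 L_sun


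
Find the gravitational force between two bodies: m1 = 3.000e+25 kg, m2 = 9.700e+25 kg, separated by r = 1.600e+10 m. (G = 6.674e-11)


F = G*m1*m2/r^2 = 6.674e-11 * 3.000e+25 * 9.700e+25 / (1.600e+10)^2 = 6.674e-11 * 2.910e+51 / 2.560e+20 = 7.586e+20

7.586e+20 N


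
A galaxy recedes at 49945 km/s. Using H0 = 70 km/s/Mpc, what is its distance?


d = v / H0 = 49945 / 70 = 713.5

713.5 Mpc


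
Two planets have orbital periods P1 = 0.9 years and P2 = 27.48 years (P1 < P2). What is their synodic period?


1/P_syn = |1/P1 - 1/P2| = |1/0.9 - 1/27.48| => P_syn = 0.9305

0.9305 years


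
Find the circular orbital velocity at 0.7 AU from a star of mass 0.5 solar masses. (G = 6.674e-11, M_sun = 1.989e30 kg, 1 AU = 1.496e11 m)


v = sqrt(GM/r) = sqrt(6.674e-11 * 9.945e+29 / 1.047e+11) = 25175.6492

25175.6492 m/s


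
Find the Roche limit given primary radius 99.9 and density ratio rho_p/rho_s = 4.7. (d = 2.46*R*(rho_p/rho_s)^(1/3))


d_Roche = 2.46 * 99.9 * 4.7^(1/3) = 411.6548

411.6548


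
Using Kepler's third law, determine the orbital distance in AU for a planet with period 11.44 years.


a = P^(2/3) = 11.44^(2/3) = 5.0771

5.0771 AU


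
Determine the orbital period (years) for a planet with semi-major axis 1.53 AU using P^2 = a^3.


P = a^(3/2) = 1.53^1.5 = 1.8925

1.8925 years


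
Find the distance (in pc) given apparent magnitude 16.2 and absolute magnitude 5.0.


d = 10^((m - M + 5)/5) = 10^((16.2 - 5.0 + 5)/5) = 1737.8008

1737.8008 pc


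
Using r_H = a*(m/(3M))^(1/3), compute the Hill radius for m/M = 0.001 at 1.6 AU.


r_H = a * (m/3M)^(1/3) = 1.6 * (0.001/3)^(1/3) = 0.1109

0.1109 AU


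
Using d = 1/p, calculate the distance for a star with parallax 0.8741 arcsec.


d = 1/p = 1/0.8741 = 1.144

1.144 pc


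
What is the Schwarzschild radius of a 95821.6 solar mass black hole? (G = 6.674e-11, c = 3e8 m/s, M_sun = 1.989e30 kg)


M = 95821.6 * 1.989e30 kg = 1.905891624e+35 kg. rs = 2GM/c^2 = 2 * 6.674e-11 * 1.905891624e+35 / (3e8)^2 = 2.827e+08

2.827e+08 m


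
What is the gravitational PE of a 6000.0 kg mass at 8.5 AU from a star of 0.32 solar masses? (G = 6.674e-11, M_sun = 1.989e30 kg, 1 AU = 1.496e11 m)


M = 0.32 * 1.989e30 kg = 6.3648e+29 kg; r = 8.5 AU * 1.496e11 m/AU = 1.2716e+12 m. U = -GM*m/r = -(6.674e-11 * 6.3648e+29 * 6000.0) / 1.2716e+12 = -2.004e+11

-2.004e+11 J


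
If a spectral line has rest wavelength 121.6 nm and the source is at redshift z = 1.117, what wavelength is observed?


lam_obs = lam_emit * (1 + z) = 121.6 * (1 + 1.117) = 257.4272

257.4272 nm


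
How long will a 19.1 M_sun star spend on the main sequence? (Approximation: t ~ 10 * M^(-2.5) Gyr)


t = 10 * M^(-2.5) = 10 * 19.1^(-2.5) = 0.0063

0.0063 Gyr


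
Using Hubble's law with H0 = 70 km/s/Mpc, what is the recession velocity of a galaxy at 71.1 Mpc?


v = H0 * d = 70 * 71.1 = 4977.0

4977.0 km/s


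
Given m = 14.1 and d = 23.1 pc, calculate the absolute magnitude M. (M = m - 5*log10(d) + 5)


M = m - 5*log10(d) + 5 = 14.1 - 5*log10(23.1) + 5 = 12.2819

12.2819


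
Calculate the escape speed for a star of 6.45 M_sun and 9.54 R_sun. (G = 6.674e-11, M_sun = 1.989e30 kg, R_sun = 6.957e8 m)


M = 6.45 * 1.989e30 kg = 1.282905e+31 kg; R = 9.54 * 6.957e8 m = 6.636978e+09 m. v_esc = sqrt(2GM/R) = sqrt(2 * 6.674e-11 * 1.282905e+31 / 6.636978e+09) = 507949.0575

507949.0575 m/s


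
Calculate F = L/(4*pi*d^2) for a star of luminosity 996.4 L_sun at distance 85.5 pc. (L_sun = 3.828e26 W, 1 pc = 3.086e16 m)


F = L / (4*pi*d^2) = 3.814e+29 / (4*pi*(2.639e+18)^2) = 4.360e-09

4.360e-09 W/m^2


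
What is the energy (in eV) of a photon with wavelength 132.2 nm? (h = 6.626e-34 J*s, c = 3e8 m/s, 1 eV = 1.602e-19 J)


E = hc/lambda = 6.626e-34 * 3e8 / 1.322e-07 = 1.504e-18 J = 9.386 eV

9.386 eV


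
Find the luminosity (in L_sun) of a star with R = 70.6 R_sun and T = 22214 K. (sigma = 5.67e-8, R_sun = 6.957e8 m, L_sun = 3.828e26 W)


R = 70.6 * 6.957e8 m = 4.911642e+10 m. L = 4*pi*R^2*sigma*T^4 = 4*pi*(4.911642e+10)^2 * 5.67e-8 * 22214^4 = 4.185558361e+32 W. L/L_sun = 4.185558361e+32 / 3.828e26 = 1.093e+06

1.093e+06 L_sun


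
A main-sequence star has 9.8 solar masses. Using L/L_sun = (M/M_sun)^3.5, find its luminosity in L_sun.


L/L_sun = (M/M_sun)^3.5 = 9.8^3.5 = 2946.397

2946.397 L_sun


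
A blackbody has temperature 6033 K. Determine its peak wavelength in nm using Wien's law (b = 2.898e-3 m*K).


lam_max = b / T = 2.898e-3 / 6033 = 4.804e-07 m = 480.358 nm

480.358 nm


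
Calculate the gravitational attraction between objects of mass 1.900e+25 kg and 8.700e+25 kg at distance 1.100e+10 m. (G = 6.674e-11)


F = G*m1*m2/r^2 = 6.674e-11 * 1.900e+25 * 8.700e+25 / (1.100e+10)^2 = 6.674e-11 * 1.653e+51 / 1.210e+20 = 9.117e+20

9.117e+20 N


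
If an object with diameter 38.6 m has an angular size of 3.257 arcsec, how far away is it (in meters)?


D = size / theta_rad, theta_rad = 3.257 * pi/(180*3600) = 1.579e-05, D = 2.445e+06

2.445e+06 m


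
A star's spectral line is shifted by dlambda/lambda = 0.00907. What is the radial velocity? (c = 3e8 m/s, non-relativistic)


v = (dlambda/lambda) * c = 0.00907 * 3e8 = 2.721e+06

2.721e+06 m/s


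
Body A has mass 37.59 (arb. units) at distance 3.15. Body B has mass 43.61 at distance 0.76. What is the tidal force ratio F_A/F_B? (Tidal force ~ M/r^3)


Ratio = (M1/r1^3) / (M2/r2^3) = (37.59/3.15^3) / (43.61/0.76^3) = 0.0121

0.0121


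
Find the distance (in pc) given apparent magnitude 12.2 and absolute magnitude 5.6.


d = 10^((m - M + 5)/5) = 10^((12.2 - 5.6 + 5)/5) = 208.9296

208.9296 pc


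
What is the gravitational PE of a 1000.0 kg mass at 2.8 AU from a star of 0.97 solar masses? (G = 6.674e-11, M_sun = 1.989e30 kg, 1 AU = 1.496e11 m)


M = 0.97 * 1.989e30 kg = 1.92933e+30 kg; r = 2.8 AU * 1.496e11 m/AU = 4.1888e+11 m. U = -GM*m/r = -(6.674e-11 * 1.92933e+30 * 1000.0) / 4.1888e+11 = -3.074e+11

-3.074e+11 J


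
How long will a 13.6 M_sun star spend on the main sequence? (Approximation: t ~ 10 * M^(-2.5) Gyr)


t = 10 * M^(-2.5) = 10 * 13.6^(-2.5) = 0.0147

0.0147 Gyr


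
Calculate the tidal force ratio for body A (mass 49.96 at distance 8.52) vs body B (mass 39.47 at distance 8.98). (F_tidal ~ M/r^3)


Ratio = (M1/r1^3) / (M2/r2^3) = (49.96/8.52^3) / (39.47/8.98^3) = 1.4821

1.4821


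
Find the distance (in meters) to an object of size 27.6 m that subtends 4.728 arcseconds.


D = size / theta_rad, theta_rad = 4.728 * pi/(180*3600) = 2.292e-05, D = 1.204e+06

1.204e+06 m


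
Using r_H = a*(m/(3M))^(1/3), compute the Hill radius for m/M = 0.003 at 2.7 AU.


r_H = a * (m/3M)^(1/3) = 2.7 * (0.003/3)^(1/3) = 0.27

0.27 AU


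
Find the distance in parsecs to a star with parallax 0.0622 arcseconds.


d = 1/p = 1/0.0622 = 16.0772

16.0772 pc


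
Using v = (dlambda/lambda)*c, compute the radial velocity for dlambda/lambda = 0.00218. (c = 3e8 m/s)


v = (dlambda/lambda) * c = 0.00218 * 3e8 = 654000.0

654000.0 m/s


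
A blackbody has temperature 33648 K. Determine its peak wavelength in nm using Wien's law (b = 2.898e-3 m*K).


lam_max = b / T = 2.898e-3 / 33648 = 8.613e-08 m = 86.127 nm

86.127 nm


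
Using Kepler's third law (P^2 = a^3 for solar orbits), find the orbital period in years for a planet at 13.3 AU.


P = a^(3/2) = 13.3^1.5 = 48.504

48.504 years


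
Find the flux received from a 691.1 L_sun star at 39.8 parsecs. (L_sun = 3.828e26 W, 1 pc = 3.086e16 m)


F = L / (4*pi*d^2) = 2.646e+29 / (4*pi*(1.228e+18)^2) = 1.396e-08

1.396e-08 W/m^2


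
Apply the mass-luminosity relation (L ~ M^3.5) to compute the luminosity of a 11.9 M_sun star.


L/L_sun = (M/M_sun)^3.5 = 11.9^3.5 = 5813.188

5813.188 L_sun


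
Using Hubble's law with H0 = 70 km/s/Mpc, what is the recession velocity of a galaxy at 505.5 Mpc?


v = H0 * d = 70 * 505.5 = 35385.0

35385.0 km/s


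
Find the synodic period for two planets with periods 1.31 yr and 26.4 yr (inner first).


1/P_syn = |1/P1 - 1/P2| = |1/1.31 - 1/26.4| => P_syn = 1.3784

1.3784 years


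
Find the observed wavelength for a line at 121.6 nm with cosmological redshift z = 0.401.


lam_obs = lam_emit * (1 + z) = 121.6 * (1 + 0.401) = 170.3616

170.3616 nm


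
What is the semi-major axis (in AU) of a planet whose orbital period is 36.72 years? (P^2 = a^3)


a = P^(2/3) = 36.72^(2/3) = 11.0476

11.0476 AU


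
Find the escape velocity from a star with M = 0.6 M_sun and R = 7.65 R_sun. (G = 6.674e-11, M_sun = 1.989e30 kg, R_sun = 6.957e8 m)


M = 0.6 * 1.989e30 kg = 1.1934e+30 kg; R = 7.65 * 6.957e8 m = 5.322105e+09 m. v_esc = sqrt(2GM/R) = sqrt(2 * 6.674e-11 * 1.1934e+30 / 5.322105e+09) = 173005.2955

173005.2955 m/s


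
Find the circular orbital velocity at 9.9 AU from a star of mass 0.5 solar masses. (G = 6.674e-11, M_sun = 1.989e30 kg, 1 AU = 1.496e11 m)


v = sqrt(GM/r) = sqrt(6.674e-11 * 9.945e+29 / 1.481e+12) = 6694.4068

6694.4068 m/s


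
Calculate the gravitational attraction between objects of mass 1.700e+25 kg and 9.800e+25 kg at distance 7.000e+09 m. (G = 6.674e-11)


F = G*m1*m2/r^2 = 6.674e-11 * 1.700e+25 * 9.800e+25 / (7.000e+09)^2 = 6.674e-11 * 1.666e+51 / 4.900e+19 = 2.269e+21

2.269e+21 N


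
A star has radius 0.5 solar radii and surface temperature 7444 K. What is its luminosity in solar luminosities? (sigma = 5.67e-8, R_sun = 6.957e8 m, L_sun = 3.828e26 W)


R = 0.5 * 6.957e8 m = 3.4785e+08 m. L = 4*pi*R^2*sigma*T^4 = 4*pi*(3.4785e+08)^2 * 5.67e-8 * 7444^4 = 2.647295346e+26 W. L/L_sun = 2.647295346e+26 / 3.828e26 = 0.6916

0.6916 L_sun


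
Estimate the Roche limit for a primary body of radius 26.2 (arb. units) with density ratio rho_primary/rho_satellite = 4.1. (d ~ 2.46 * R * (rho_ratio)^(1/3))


d_Roche = 2.46 * 26.2 * 4.1^(1/3) = 103.1568

103.1568


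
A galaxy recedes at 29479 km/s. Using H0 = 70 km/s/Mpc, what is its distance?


d = v / H0 = 29479 / 70 = 421.1286

421.1286 Mpc


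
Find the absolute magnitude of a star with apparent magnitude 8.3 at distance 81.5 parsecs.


M = m - 5*log10(d) + 5 = 8.3 - 5*log10(81.5) + 5 = 3.7442

3.7442


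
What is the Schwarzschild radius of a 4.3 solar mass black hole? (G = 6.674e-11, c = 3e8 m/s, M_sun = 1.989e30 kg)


M = 4.3 * 1.989e30 kg = 8.5527e+30 kg. rs = 2GM/c^2 = 2 * 6.674e-11 * 8.5527e+30 / (3e8)^2 = 12684.6044

12684.6044 m


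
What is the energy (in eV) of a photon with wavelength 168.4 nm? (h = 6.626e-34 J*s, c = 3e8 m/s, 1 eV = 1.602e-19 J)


E = hc/lambda = 6.626e-34 * 3e8 / 1.684e-07 = 1.180e-18 J = 7.3683 eV

7.3683 eV


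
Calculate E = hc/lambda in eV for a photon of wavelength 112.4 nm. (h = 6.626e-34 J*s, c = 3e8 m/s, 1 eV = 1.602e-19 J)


E = hc/lambda = 6.626e-34 * 3e8 / 1.124e-07 = 1.769e-18 J = 11.0394 eV

11.0394 eV


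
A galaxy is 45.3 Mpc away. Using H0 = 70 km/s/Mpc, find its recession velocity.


v = H0 * d = 70 * 45.3 = 3171.0

3171.0 km/s


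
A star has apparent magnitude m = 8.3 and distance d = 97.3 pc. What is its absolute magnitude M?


M = m - 5*log10(d) + 5 = 8.3 - 5*log10(97.3) + 5 = 3.3594

3.3594


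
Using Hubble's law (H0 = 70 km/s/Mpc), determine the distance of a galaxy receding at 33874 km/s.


d = v / H0 = 33874 / 70 = 483.9143

483.9143 Mpc


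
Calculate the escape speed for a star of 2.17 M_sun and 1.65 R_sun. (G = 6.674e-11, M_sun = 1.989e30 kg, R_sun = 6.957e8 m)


M = 2.17 * 1.989e30 kg = 4.31613e+30 kg; R = 1.65 * 6.957e8 m = 1.147905e+09 m. v_esc = sqrt(2GM/R) = sqrt(2 * 6.674e-11 * 4.31613e+30 / 1.147905e+09) = 708438.8733

708438.8733 m/s


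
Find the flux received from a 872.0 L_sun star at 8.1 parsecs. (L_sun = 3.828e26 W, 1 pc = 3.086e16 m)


F = L / (4*pi*d^2) = 3.338e+29 / (4*pi*(2.500e+17)^2) = 4.251e-07

4.251e-07 W/m^2


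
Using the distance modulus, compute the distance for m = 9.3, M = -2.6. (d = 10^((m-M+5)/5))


d = 10^((m - M + 5)/5) = 10^((9.3 - -2.6 + 5)/5) = 2398.8329

2398.8329 pc


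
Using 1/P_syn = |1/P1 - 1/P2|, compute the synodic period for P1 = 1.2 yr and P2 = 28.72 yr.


1/P_syn = |1/P1 - 1/P2| = |1/1.2 - 1/28.72| => P_syn = 1.2523

1.2523 years


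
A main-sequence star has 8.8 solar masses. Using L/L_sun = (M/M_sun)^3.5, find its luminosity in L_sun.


L/L_sun = (M/M_sun)^3.5 = 8.8^3.5 = 2021.5726

2021.5726 L_sun


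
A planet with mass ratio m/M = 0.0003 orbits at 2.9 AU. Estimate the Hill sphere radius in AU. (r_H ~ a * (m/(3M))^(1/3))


r_H = a * (m/3M)^(1/3) = 2.9 * (0.0003/3)^(1/3) = 0.1346

0.1346 AU


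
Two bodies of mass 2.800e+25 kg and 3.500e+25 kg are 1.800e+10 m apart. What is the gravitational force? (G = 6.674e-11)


F = G*m1*m2/r^2 = 6.674e-11 * 2.800e+25 * 3.500e+25 / (1.800e+10)^2 = 6.674e-11 * 9.800e+50 / 3.240e+20 = 2.019e+20

2.019e+20 N


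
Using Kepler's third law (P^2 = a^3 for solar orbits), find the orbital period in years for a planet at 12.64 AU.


P = a^(3/2) = 12.64^1.5 = 44.9387

44.9387 years


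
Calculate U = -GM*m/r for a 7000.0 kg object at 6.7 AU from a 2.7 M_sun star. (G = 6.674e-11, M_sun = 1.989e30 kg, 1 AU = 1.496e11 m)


M = 2.7 * 1.989e30 kg = 5.3703e+30 kg; r = 6.7 AU * 1.496e11 m/AU = 1.00232e+12 m. U = -GM*m/r = -(6.674e-11 * 5.3703e+30 * 7000.0) / 1.00232e+12 = -2.503e+12

-2.503e+12 J


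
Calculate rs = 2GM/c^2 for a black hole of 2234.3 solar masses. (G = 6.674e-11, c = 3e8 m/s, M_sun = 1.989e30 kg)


M = 2234.3 * 1.989e30 kg = 4.4440227e+33 kg. rs = 2GM/c^2 = 2 * 6.674e-11 * 4.4440227e+33 / (3e8)^2 = 6.591e+06

6.591e+06 m


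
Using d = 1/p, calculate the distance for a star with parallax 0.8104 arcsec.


d = 1/p = 1/0.8104 = 1.234

1.234 pc


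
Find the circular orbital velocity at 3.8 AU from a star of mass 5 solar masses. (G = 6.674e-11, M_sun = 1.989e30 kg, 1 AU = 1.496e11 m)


v = sqrt(GM/r) = sqrt(6.674e-11 * 9.945e+30 / 5.685e+11) = 34169.443

34169.443 m/s


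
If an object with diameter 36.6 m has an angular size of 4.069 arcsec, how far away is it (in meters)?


D = size / theta_rad, theta_rad = 4.069 * pi/(180*3600) = 1.973e-05, D = 1.855e+06

1.855e+06 m


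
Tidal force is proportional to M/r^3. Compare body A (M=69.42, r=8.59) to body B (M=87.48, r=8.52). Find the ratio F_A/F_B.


Ratio = (M1/r1^3) / (M2/r2^3) = (69.42/8.59^3) / (87.48/8.52^3) = 0.7743

0.7743


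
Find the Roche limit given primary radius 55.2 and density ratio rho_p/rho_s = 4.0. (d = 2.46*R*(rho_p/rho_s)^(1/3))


d_Roche = 2.46 * 55.2 * 4.0^(1/3) = 215.5564

215.5564


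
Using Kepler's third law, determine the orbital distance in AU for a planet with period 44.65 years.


a = P^(2/3) = 44.65^(2/3) = 12.5858

12.5858 AU


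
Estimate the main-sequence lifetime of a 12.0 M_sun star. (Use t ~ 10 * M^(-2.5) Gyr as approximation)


t = 10 * M^(-2.5) = 10 * 12.0^(-2.5) = 0.02

0.02 Gyr


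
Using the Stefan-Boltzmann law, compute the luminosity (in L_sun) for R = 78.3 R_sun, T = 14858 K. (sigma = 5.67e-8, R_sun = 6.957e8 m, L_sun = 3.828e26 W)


R = 78.3 * 6.957e8 m = 5.447331e+10 m. L = 4*pi*R^2*sigma*T^4 = 4*pi*(5.447331e+10)^2 * 5.67e-8 * 14858^4 = 1.030390557e+32 W. L/L_sun = 1.030390557e+32 / 3.828e26 = 269172.0367

269172.0367 L_sun


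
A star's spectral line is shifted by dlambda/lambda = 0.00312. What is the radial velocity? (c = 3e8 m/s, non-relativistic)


v = (dlambda/lambda) * c = 0.00312 * 3e8 = 936000.0

936000.0 m/s


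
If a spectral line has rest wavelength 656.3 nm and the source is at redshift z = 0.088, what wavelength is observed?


lam_obs = lam_emit * (1 + z) = 656.3 * (1 + 0.088) = 714.0544

714.0544 nm


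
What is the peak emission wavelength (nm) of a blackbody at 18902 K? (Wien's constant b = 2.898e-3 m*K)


lam_max = b / T = 2.898e-3 / 18902 = 1.533e-07 m = 153.3171 nm

153.3171 nm


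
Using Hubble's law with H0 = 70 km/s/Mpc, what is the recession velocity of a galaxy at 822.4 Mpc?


v = H0 * d = 70 * 822.4 = 57568.0

57568.0 km/s


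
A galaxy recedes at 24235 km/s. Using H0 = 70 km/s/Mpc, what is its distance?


d = v / H0 = 24235 / 70 = 346.2143

346.2143 Mpc


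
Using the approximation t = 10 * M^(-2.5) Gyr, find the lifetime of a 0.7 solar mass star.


t = 10 * M^(-2.5) = 10 * 0.7^(-2.5) = 24.3924

24.3924 Gyr


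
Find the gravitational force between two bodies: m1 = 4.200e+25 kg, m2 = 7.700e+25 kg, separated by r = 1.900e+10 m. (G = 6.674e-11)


F = G*m1*m2/r^2 = 6.674e-11 * 4.200e+25 * 7.700e+25 / (1.900e+10)^2 = 6.674e-11 * 3.234e+51 / 3.610e+20 = 5.979e+20

5.979e+20 N


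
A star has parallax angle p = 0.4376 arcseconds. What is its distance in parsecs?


d = 1/p = 1/0.4376 = 2.2852

2.2852 pc


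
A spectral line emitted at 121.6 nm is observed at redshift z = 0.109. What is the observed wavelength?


lam_obs = lam_emit * (1 + z) = 121.6 * (1 + 0.109) = 134.8544

134.8544 nm


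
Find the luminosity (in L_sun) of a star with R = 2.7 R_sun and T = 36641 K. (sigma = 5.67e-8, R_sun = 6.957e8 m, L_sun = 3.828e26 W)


R = 2.7 * 6.957e8 m = 1.87839e+09 m. L = 4*pi*R^2*sigma*T^4 = 4*pi*(1.87839e+09)^2 * 5.67e-8 * 36641^4 = 4.531413867e+30 W. L/L_sun = 4.531413867e+30 / 3.828e26 = 11837.5493

11837.5493 L_sun


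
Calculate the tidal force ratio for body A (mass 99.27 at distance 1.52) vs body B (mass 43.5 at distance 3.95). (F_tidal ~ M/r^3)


Ratio = (M1/r1^3) / (M2/r2^3) = (99.27/1.52^3) / (43.5/3.95^3) = 40.0488

40.0488


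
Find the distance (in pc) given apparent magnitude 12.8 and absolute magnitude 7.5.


d = 10^((m - M + 5)/5) = 10^((12.8 - 7.5 + 5)/5) = 114.8154

114.8154 pc


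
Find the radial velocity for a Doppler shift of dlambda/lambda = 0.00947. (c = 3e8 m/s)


v = (dlambda/lambda) * c = 0.00947 * 3e8 = 2.841e+06

2.841e+06 m/s


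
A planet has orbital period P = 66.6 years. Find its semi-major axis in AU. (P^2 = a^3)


a = P^(2/3) = 66.6^(2/3) = 16.4305

16.4305 AU


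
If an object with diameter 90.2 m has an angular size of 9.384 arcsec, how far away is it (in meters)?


D = size / theta_rad, theta_rad = 9.384 * pi/(180*3600) = 4.549e-05, D = 1.983e+06

1.983e+06 m


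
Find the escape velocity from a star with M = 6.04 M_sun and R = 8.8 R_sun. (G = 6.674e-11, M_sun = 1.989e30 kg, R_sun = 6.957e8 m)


M = 6.04 * 1.989e30 kg = 1.201356e+31 kg; R = 8.8 * 6.957e8 m = 6.12216e+09 m. v_esc = sqrt(2GM/R) = sqrt(2 * 6.674e-11 * 1.201356e+31 / 6.12216e+09) = 511789.7953

511789.7953 m/s


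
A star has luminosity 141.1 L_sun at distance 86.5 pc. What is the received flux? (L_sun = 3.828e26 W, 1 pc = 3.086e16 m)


F = L / (4*pi*d^2) = 5.401e+28 / (4*pi*(2.669e+18)^2) = 6.032e-10

6.032e-10 W/m^2


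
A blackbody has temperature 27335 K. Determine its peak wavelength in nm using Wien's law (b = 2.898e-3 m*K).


lam_max = b / T = 2.898e-3 / 27335 = 1.060e-07 m = 106.0179 nm

106.0179 nm


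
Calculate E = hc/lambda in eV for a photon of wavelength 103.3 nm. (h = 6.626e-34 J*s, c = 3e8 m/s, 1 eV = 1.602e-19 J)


E = hc/lambda = 6.626e-34 * 3e8 / 1.033e-07 = 1.924e-18 J = 12.0118 eV

12.0118 eV


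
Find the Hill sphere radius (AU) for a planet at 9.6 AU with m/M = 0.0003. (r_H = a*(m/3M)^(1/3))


r_H = a * (m/3M)^(1/3) = 9.6 * (0.0003/3)^(1/3) = 0.4456

0.4456 AU


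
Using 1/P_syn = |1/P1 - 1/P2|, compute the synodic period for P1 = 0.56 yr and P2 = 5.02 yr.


1/P_syn = |1/P1 - 1/P2| = |1/0.56 - 1/5.02| => P_syn = 0.6303

0.6303 years


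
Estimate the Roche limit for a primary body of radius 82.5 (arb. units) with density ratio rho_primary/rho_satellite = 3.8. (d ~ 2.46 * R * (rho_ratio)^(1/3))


d_Roche = 2.46 * 82.5 * 3.8^(1/3) = 316.7016

316.7016


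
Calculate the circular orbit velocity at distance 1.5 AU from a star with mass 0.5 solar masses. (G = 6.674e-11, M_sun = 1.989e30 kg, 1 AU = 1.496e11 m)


v = sqrt(GM/r) = sqrt(6.674e-11 * 9.945e+29 / 2.244e+11) = 17198.2425

17198.2425 m/s


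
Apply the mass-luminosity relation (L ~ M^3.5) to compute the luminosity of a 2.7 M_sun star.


L/L_sun = (M/M_sun)^3.5 = 2.7^3.5 = 32.3425

32.3425 L_sun


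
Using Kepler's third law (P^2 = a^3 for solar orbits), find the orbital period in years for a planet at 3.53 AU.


P = a^(3/2) = 3.53^1.5 = 6.6323

6.6323 years


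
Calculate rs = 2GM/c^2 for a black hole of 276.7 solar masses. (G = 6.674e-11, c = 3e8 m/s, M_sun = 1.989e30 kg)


M = 276.7 * 1.989e30 kg = 5.503563e+32 kg. rs = 2GM/c^2 = 2 * 6.674e-11 * 5.503563e+32 / (3e8)^2 = 816239.5436

816239.5436 m


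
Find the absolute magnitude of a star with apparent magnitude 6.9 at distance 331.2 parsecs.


M = m - 5*log10(d) + 5 = 6.9 - 5*log10(331.2) + 5 = -0.7005

-0.7005


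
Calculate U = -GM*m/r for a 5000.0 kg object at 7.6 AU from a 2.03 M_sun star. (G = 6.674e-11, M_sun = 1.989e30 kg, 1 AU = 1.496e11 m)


M = 2.03 * 1.989e30 kg = 4.03767e+30 kg; r = 7.6 AU * 1.496e11 m/AU = 1.13696e+12 m. U = -GM*m/r = -(6.674e-11 * 4.03767e+30 * 5000.0) / 1.13696e+12 = -1.185e+12

-1.185e+12 J


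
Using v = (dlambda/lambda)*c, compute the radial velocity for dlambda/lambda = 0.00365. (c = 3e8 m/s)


v = (dlambda/lambda) * c = 0.00365 * 3e8 = 1.095e+06

1.095e+06 m/s


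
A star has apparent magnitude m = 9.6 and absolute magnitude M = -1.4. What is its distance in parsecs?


d = 10^((m - M + 5)/5) = 10^((9.6 - -1.4 + 5)/5) = 1584.8932

1584.8932 pc


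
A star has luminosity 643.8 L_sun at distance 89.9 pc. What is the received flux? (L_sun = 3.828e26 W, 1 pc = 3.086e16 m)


F = L / (4*pi*d^2) = 2.464e+29 / (4*pi*(2.774e+18)^2) = 2.548e-09

2.548e-09 W/m^2
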